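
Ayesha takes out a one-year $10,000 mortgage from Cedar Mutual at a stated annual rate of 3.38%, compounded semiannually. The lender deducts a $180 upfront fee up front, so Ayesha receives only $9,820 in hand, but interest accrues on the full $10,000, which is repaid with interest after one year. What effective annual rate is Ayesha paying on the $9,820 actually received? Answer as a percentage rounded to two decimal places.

Amount owed after one year: 10,000 × (1 + 0.0338/2)^2 = 10,000 × 1.034086 = $10,340.86.
Effective rate on net proceeds: 10,340.86 / 9,820 − 1 = 0.053040 = 5.30%.

5.30%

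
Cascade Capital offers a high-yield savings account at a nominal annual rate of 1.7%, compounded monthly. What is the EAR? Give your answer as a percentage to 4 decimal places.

EAR = (1 + 0.017/12)^12 − 1.
= 1.017133 − 1 = 1.7133%.

1.7133%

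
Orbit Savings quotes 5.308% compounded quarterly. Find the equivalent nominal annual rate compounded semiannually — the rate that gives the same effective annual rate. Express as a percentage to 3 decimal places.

EAR = (1 + 0.05308/4)^4 − 1 = 0.054146.
Solve (1 + r/2)^2 = 1.054146: r/2 = 1.054146^(1/2) − 1 = 0.026716, so r = 0.053432 = 5.343%.

5.343%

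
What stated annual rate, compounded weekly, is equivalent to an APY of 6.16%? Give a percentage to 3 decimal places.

(1 + r/52)^52 − 1 = 0.0616, so 1 + r/52 = 1.0616^(1/52).
r/52 = 0.001150, so r = 0.059812 = 5.981%.

5.981%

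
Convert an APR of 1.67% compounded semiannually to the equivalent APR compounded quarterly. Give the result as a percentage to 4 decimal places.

1.6665%

EAR = (1 + 0.0167/2)^2 − 1 = 0.016770.
Solve (1 + r/4)^4 = 1.016770: r/4 = 1.016770^(1/4) − 1 = 0.004166, so r = 0.016665 = 1.6665%.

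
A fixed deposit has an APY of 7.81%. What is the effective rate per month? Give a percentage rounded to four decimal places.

The per-month rate i satisfies (1 + i)^12 = 1 + 0.0781.
i = 1.0781^(1/12) − 1 = 0.0062864 = 0.6286%.

0.6286%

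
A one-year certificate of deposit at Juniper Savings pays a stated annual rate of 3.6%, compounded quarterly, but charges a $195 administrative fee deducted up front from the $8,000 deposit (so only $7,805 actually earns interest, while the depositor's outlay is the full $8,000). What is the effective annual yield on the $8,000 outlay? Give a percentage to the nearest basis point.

1.12%

Value after one year: 7,805 × (1 + 0.036/4)^4 = 7,805 × 1.036489 = $8,089.80.
Effective yield on the $8,000 outlay: 8,089.80 / 8,000 − 1 = 0.011225 = 1.12%.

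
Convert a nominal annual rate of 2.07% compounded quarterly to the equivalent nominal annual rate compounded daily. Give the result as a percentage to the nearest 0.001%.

2.065%

EAR = (1 + 0.0207/4)^4 − 1 = 0.020861.
Solve (1 + r/365)^365 = 1.020861: r/365 = 1.020861^(1/365) − 1 = 0.000057, so r = 0.020647 = 2.065%.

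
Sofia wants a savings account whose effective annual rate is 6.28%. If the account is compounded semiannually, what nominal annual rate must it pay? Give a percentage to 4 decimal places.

6.1844%

(1 + r/2)^2 − 1 = 0.0628, so 1 + r/2 = 1.0628^(1/2).
r/2 = 0.030922, so r = 0.061844 = 6.1844%.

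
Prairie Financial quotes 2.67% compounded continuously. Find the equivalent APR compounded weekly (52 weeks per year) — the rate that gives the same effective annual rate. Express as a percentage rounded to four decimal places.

EAR under continuous compounding: e^0.0267 − 1 = 0.027060.
Solve (1 + r/52)^52 = 1.027060: r/52 = 1.027060^(1/52) − 1 = 0.000514, so r = 0.026707 = 2.6707%.

2.6707%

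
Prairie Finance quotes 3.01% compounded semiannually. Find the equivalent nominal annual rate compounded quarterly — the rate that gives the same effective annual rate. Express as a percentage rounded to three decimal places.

EAR = (1 + 0.0301/2)^2 − 1 = 0.030327.
Solve (1 + r/4)^4 = 1.030327: r/4 = 1.030327^(1/4) − 1 = 0.007497, so r = 0.029988 = 2.999%.

2.999%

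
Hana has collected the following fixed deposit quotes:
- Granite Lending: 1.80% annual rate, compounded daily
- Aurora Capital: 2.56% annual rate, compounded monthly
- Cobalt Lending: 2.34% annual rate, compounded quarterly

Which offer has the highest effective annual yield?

Aurora Capital

Granite Lending: (1 + 0.0180/365)^365 − 1 = 1.816%
Aurora Capital: (1 + 0.0256/12)^12 − 1 = 2.590%
Cobalt Lending: (1 + 0.0234/4)^4 − 1 = 2.361%
The highest effective annual rate is Aurora Capital at 2.590%.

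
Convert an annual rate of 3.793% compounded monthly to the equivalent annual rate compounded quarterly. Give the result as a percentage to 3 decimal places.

3.805%

EAR = (1 + 0.03793/12)^12 − 1 = 0.038596.
Solve (1 + r/4)^4 = 1.038596: r/4 = 1.038596^(1/4) − 1 = 0.009513, so r = 0.038050 = 3.805%.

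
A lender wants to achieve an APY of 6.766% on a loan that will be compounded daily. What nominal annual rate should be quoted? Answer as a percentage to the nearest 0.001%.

(1 + r/365)^365 − 1 = 0.06766, so 1 + r/365 = 1.06766^(1/365).
r/365 = 0.000179, so r = 0.065475 = 6.548%.

6.548%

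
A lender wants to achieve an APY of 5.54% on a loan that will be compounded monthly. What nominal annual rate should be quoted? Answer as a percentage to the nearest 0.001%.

5.404%

(1 + r/12)^12 − 1 = 0.0554, so 1 + r/12 = 1.0554^(1/12).
r/12 = 0.004503, so r = 0.054041 = 5.404%.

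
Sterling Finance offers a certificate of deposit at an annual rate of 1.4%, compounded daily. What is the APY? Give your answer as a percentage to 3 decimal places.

EAR = (1 + 0.014/365)^365 − 1.
= (1 + 0.000038)^365 − 1 = 1.014098 − 1 = 1.410%.

1.410%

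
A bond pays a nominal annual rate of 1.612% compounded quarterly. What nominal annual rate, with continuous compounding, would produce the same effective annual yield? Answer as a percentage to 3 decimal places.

1.609%

EAR = (1 + 0.01612/4)^4 − 1 = 0.016218.
Equivalent continuous rate: r = ln(1 + 0.016218) = 0.016088 = 1.609%.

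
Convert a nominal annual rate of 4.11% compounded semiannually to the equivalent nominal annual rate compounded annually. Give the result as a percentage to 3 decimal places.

4.152%

EAR = (1 + 0.0411/2)^2 − 1 = 0.041522.
Compounded annually, the equivalent nominal rate is the EAR itself: 4.152%.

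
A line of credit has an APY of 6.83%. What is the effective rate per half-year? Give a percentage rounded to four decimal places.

3.3586%

The per-half-year rate i satisfies (1 + i)^2 = 1 + 0.0683.
i = 1.0683^(1/2) − 1 = 0.0335860 = 3.3586%.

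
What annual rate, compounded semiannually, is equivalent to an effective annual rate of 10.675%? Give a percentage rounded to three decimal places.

(1 + r/2)^2 − 1 = 0.10675, so 1 + r/2 = 1.10675^(1/2).
r/2 = 0.052022, so r = 0.104044 = 10.404%.

10.404%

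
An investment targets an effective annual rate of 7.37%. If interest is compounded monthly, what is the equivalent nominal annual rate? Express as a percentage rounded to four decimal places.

7.1322%

(1 + r/12)^12 − 1 = 0.0737, so 1 + r/12 = 1.0737^(1/12).
r/12 = 0.005943, so r = 0.071322 = 7.1322%.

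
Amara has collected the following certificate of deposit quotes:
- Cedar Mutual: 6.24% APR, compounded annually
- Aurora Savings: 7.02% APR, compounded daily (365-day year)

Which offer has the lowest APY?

Cedar Mutual

Cedar Mutual: compounded annually, EAR = 6.240%
Aurora Savings: (1 + 0.0702/365)^365 − 1 = 7.272%
The lowest effective annual rate is Cedar Mutual at 6.240%.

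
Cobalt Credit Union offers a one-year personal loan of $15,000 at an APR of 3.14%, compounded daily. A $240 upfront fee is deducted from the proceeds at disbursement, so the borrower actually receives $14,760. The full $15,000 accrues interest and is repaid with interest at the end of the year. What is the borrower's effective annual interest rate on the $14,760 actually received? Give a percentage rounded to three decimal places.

Amount owed after one year: 15,000 × (1 + 0.0314/365)^365 = 15,000 × 1.031897 = $15,478.45.
Effective rate on net proceeds: 15,478.45 / 14,760 − 1 = 0.048676 = 4.868%.

4.868%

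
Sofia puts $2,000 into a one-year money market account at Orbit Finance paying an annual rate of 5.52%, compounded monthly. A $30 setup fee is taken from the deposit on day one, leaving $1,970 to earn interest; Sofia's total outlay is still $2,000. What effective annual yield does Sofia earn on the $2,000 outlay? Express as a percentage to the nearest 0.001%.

4.077%

Value after one year: 1,970 × (1 + 0.0552/12)^12 = 1,970 × 1.056618 = $2,081.54.
Effective yield on the $2,000 outlay: 2,081.54 / 2,000 − 1 = 0.040769 = 4.077%.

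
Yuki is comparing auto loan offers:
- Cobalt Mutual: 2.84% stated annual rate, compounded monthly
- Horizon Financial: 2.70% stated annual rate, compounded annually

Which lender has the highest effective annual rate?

Cobalt Mutual

Cobalt Mutual: (1 + 0.0284/12)^12 − 1 = 2.877%
Horizon Financial: compounded annually, EAR = 2.700%
The highest effective annual rate is Cobalt Mutual at 2.877%.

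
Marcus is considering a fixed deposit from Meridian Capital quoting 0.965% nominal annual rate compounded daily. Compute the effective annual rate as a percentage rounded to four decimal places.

EAR = (1 + 0.00965/365)^365 − 1.
= (1 + 0.000026)^365 − 1 = 1.009697 − 1 = 0.9697%.

0.9697%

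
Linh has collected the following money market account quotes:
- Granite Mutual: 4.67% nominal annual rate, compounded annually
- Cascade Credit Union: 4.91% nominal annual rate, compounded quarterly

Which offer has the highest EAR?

Granite Mutual: compounded annually, EAR = 4.670%
Cascade Credit Union: (1 + 0.0491/4)^4 − 1 = 5.001%
The highest effective annual rate is Cascade Credit Union at 5.001%.

Cascade Credit Union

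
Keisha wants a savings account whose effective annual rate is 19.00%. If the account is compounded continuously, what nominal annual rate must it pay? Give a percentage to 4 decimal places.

17.3953%

Continuous: nominal r satisfies e^r − 1 = 0.1900.
r = ln(1 + 0.1900) = ln(1.1900) = 0.173953 = 17.3953%.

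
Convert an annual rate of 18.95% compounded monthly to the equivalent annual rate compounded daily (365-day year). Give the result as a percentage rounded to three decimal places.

18.807%

EAR = (1 + 0.1895/12)^12 − 1 = 0.206857.
Solve (1 + r/365)^365 = 1.206857: r/365 = 1.206857^(1/365) − 1 = 0.000515, so r = 0.188068 = 18.807%.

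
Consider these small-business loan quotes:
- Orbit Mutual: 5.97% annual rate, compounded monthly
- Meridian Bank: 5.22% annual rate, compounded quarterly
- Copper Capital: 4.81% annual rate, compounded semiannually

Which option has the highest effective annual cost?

Orbit Mutual: (1 + 0.0597/12)^12 − 1 = 6.136%
Meridian Bank: (1 + 0.0522/4)^4 − 1 = 5.323%
Copper Capital: (1 + 0.0481/2)^2 − 1 = 4.868%
The highest effective annual rate is Orbit Mutual at 6.136%.

Orbit Mutual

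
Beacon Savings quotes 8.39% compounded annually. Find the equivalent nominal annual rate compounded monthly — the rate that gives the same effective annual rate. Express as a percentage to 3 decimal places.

Compounded annually, EAR = nominal = 0.083900.
Solve (1 + r/12)^12 = 1.083900: r/12 = 1.083900^(1/12) − 1 = 0.006736, so r = 0.080837 = 8.084%.

8.084%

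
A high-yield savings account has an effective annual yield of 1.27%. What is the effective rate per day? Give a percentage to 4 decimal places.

0.0035%

The per-day rate i satisfies (1 + i)^365 = 1 + 0.0127.
i = 1.0127^(1/365) − 1 = 0.0000346 = 0.0035%.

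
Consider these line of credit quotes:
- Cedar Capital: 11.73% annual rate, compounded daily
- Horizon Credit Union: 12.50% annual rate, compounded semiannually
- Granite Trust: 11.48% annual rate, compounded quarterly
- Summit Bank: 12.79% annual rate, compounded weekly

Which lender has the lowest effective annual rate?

Cedar Capital: (1 + 0.1173/365)^365 − 1 = 12.444%
Horizon Credit Union: (1 + 0.1250/2)^2 − 1 = 12.891%
Granite Trust: (1 + 0.1148/4)^4 − 1 = 11.984%
Summit Bank: (1 + 0.1279/52)^52 − 1 = 13.626%
The lowest effective annual rate is Granite Trust at 11.984%.

Granite Trust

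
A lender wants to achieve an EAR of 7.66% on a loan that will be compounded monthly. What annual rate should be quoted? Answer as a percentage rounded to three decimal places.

7.404%

(1 + r/12)^12 − 1 = 0.0766, so 1 + r/12 = 1.0766^(1/12).
r/12 = 0.006170, so r = 0.074035 = 7.404%.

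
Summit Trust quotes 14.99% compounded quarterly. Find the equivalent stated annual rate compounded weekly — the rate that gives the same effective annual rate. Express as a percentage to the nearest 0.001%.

EAR = (1 + 0.1499/4)^4 − 1 = 0.158539.
Solve (1 + r/52)^52 = 1.158539: r/52 = 1.158539^(1/52) − 1 = 0.002834, so r = 0.147368 = 14.737%.

14.737%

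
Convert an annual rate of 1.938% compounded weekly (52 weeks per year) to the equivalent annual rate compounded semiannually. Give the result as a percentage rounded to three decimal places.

EAR = (1 + 0.01938/52)^52 − 1 = 0.019565.
Solve (1 + r/2)^2 = 1.019565: r/2 = 1.019565^(1/2) − 1 = 0.009735, so r = 0.019471 = 1.947%.

1.947%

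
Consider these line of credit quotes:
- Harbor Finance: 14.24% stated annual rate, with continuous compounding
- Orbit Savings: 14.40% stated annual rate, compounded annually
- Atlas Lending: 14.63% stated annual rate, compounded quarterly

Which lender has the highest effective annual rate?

Harbor Finance: e^0.1424 − 1 = 15.304%
Orbit Savings: compounded annually, EAR = 14.400%
Atlas Lending: (1 + 0.1463/4)^4 − 1 = 15.452%
The highest effective annual rate is Atlas Lending at 15.452%.

Atlas Lending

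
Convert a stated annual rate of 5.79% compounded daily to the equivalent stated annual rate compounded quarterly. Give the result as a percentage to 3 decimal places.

EAR = (1 + 0.0579/365)^365 − 1 = 0.059604.
Solve (1 + r/4)^4 = 1.059604: r/4 = 1.059604^(1/4) − 1 = 0.014579, so r = 0.058316 = 5.832%.

5.832%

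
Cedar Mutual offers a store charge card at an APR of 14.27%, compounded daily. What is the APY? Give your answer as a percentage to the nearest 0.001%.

15.335%

EAR = (1 + 0.1427/365)^365 − 1.
= 1.153352 − 1 = 15.335%.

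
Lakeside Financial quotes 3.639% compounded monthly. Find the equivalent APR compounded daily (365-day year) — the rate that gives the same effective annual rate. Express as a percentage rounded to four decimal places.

EAR = (1 + 0.03639/12)^12 − 1 = 0.037003.
Solve (1 + r/365)^365 = 1.037003: r/365 = 1.037003^(1/365) − 1 = 0.000100, so r = 0.036337 = 3.6337%.

3.6337%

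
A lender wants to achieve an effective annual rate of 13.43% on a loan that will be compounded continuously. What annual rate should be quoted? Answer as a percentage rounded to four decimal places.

Continuous: nominal r satisfies e^r − 1 = 0.1343.
r = ln(1 + 0.1343) = ln(1.1343) = 0.126016 = 12.6016%.

12.6016%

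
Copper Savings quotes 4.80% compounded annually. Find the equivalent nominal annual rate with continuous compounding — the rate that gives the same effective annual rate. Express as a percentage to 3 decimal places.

Compounded annually, EAR = nominal = 0.048000.
Equivalent continuous rate: r = ln(1 + 0.048000) = 0.046884 = 4.688%.

4.688%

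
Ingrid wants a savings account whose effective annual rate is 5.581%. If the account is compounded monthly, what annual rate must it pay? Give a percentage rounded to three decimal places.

5.443%

(1 + r/12)^12 − 1 = 0.05581, so 1 + r/12 = 1.05581^(1/12).
r/12 = 0.004536, so r = 0.054431 = 5.443%.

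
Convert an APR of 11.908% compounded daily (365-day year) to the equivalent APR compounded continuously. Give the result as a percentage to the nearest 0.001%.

EAR = (1 + 0.11908/365)^365 − 1 = 0.126438.
Equivalent continuous rate: r = ln(1 + 0.126438) = 0.119061 = 11.906%.

11.906%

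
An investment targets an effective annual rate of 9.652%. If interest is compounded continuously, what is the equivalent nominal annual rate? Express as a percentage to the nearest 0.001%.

9.214%

Continuous: nominal r satisfies e^r − 1 = 0.09652.
r = ln(1 + 0.09652) = ln(1.09652) = 0.092142 = 9.214%.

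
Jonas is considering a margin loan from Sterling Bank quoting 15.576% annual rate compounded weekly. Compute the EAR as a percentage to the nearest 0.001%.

EAR = (1 + 0.15576/52)^52 − 1.
= (1 + 0.002995)^52 − 1 = 1.168274 − 1 = 16.827%.

16.827%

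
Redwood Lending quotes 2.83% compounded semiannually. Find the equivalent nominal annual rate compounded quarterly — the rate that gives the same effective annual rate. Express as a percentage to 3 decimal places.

EAR = (1 + 0.0283/2)^2 − 1 = 0.028500.
Solve (1 + r/4)^4 = 1.028500: r/4 = 1.028500^(1/4) − 1 = 0.007050, so r = 0.028201 = 2.820%.

2.820%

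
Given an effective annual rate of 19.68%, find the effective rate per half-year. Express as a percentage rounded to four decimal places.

9.3984%

The per-half-year rate i satisfies (1 + i)^2 = 1 + 0.1968.
i = 1.1968^(1/2) − 1 = 0.0939835 = 9.3984%.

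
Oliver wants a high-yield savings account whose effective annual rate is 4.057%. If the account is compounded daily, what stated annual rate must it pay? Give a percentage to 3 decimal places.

(1 + r/365)^365 − 1 = 0.04057, so 1 + r/365 = 1.04057^(1/365).
r/365 = 0.000109, so r = 0.039771 = 3.977%.

3.977%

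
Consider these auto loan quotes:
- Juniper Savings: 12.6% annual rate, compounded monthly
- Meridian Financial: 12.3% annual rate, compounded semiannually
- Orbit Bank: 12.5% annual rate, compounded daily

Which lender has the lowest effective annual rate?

Meridian Financial

Juniper Savings: (1 + 0.126/12)^12 − 1 = 13.354%
Meridian Financial: (1 + 0.123/2)^2 − 1 = 12.678%
Orbit Bank: (1 + 0.125/365)^365 − 1 = 13.312%
The lowest effective annual rate is Meridian Financial at 12.678%.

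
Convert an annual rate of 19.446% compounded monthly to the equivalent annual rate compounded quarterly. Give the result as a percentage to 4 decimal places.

19.7628%

EAR = (1 + 0.19446/12)^12 − 1 = 0.212763.
Solve (1 + r/4)^4 = 1.212763: r/4 = 1.212763^(1/4) − 1 = 0.049407, so r = 0.197628 = 19.7628%.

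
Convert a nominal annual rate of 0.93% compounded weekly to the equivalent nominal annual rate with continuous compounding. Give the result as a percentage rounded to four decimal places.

EAR = (1 + 0.0093/52)^52 − 1 = 0.009343.
Equivalent continuous rate: r = ln(1 + 0.009343) = 0.009299 = 0.9299%.

0.9299%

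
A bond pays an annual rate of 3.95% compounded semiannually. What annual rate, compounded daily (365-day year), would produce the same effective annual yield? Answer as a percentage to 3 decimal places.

3.912%

EAR = (1 + 0.0395/2)^2 − 1 = 0.039890.
Solve (1 + r/365)^365 = 1.039890: r/365 = 1.039890^(1/365) − 1 = 0.000107, so r = 0.039117 = 3.912%.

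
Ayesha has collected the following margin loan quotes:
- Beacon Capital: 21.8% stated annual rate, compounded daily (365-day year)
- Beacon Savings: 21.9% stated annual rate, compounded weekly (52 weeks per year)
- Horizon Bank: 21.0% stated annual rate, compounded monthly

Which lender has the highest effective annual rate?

Beacon Capital: (1 + 0.218/365)^365 − 1 = 24.351%
Beacon Savings: (1 + 0.219/52)^52 − 1 = 24.426%
Horizon Bank: (1 + 0.210/12)^12 − 1 = 23.144%
The highest effective annual rate is Beacon Savings at 24.426%.

Beacon Savings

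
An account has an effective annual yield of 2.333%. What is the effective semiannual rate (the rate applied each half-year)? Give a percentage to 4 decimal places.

The per-half-year rate i satisfies (1 + i)^2 = 1 + 0.02333.
i = 1.02333^(1/2) − 1 = 0.0115977 = 1.1598%.

1.1598%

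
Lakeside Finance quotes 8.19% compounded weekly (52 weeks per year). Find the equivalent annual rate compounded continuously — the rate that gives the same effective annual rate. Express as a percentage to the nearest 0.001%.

EAR = (1 + 0.0819/52)^52 − 1 = 0.085277.
Equivalent continuous rate: r = ln(1 + 0.085277) = 0.081836 = 8.184%.

8.184%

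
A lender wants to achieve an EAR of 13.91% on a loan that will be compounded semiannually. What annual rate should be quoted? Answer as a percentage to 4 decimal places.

(1 + r/2)^2 − 1 = 0.1391, so 1 + r/2 = 1.1391^(1/2).
r/2 = 0.067286, so r = 0.134573 = 13.4573%.

13.4573%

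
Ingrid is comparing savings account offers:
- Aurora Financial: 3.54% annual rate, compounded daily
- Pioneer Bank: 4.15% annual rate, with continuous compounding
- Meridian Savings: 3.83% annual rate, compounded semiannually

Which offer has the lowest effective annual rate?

Aurora Financial: (1 + 0.0354/365)^365 − 1 = 3.603%
Pioneer Bank: e^0.0415 − 1 = 4.237%
Meridian Savings: (1 + 0.0383/2)^2 − 1 = 3.867%
The lowest effective annual rate is Aurora Financial at 3.603%.

Aurora Financial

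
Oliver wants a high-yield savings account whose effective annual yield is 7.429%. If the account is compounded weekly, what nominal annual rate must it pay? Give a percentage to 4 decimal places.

7.1709%

(1 + r/52)^52 − 1 = 0.07429, so 1 + r/52 = 1.07429^(1/52).
r/52 = 0.001379, so r = 0.071709 = 7.1709%.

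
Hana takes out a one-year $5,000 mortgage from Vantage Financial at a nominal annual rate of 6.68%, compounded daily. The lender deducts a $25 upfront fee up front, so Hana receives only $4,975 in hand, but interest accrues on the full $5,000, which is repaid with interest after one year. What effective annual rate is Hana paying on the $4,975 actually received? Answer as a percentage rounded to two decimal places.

Amount owed after one year: 5,000 × (1 + 0.0668/365)^365 = 5,000 × 1.069075 = $5,345.38.
Effective rate on net proceeds: 5,345.38 / 4,975 − 1 = 0.074447 = 7.44%.

7.44%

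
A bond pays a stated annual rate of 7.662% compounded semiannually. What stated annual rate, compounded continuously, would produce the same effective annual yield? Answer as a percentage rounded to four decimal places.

EAR = (1 + 0.07662/2)^2 − 1 = 0.078088.
Equivalent continuous rate: r = ln(1 + 0.078088) = 0.075189 = 7.5189%.

7.5189%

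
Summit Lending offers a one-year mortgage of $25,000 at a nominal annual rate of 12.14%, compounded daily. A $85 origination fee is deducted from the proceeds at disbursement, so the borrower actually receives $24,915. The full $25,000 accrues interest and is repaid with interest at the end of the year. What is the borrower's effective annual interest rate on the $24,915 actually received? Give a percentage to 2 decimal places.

Amount owed after one year: 25,000 × (1 + 0.1214/365)^365 = 25,000 × 1.129054 = $28,226.34.
Effective rate on net proceeds: 28,226.34 / 24,915 − 1 = 0.132906 = 13.29%.

13.29%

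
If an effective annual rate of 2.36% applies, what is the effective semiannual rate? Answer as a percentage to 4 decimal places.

1.1731%

The per-half-year rate i satisfies (1 + i)^2 = 1 + 0.0236.
i = 1.0236^(1/2) − 1 = 0.0117312 = 1.1731%.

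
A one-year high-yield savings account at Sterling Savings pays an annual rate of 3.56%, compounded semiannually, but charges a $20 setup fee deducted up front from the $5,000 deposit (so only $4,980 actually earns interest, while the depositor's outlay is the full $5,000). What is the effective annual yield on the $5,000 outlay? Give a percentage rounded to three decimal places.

3.177%

Value after one year: 4,980 × (1 + 0.0356/2)^2 = 4,980 × 1.035917 = $5,158.87.
Effective yield on the $5,000 outlay: 5,158.87 / 5,000 − 1 = 0.031773 = 3.177%.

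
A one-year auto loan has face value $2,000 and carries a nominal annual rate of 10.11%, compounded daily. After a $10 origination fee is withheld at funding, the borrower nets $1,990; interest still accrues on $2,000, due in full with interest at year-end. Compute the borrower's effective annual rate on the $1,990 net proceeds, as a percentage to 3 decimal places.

11.193%

Amount owed after one year: 2,000 × (1 + 0.1011/365)^365 = 2,000 × 1.106372 = $2,212.74.
Effective rate on net proceeds: 2,212.74 / 1,990 − 1 = 0.111931 = 11.193%.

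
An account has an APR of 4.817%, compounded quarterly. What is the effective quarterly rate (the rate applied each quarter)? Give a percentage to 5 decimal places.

With a nominal annual rate compounded quarterly, the periodic rate is the nominal rate divided by 4.
i = 0.04817 / 4 = 0.0120425 = 1.20425%.

1.20425%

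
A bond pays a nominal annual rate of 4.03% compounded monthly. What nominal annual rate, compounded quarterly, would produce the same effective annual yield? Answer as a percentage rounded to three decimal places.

EAR = (1 + 0.0403/12)^12 − 1 = 0.041053.
Solve (1 + r/4)^4 = 1.041053: r/4 = 1.041053^(1/4) − 1 = 0.010109, so r = 0.040435 = 4.044%.

4.044%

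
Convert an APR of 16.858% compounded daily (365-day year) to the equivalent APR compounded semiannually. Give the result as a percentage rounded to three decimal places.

EAR = (1 + 0.16858/365)^365 − 1 = 0.183577.
Solve (1 + r/2)^2 = 1.183577: r/2 = 1.183577^(1/2) − 1 = 0.087923, so r = 0.175846 = 17.585%.

17.585%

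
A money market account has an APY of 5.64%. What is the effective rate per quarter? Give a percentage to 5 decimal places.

1.38112%

The per-quarter rate i satisfies (1 + i)^4 = 1 + 0.0564.
i = 1.0564^(1/4) − 1 = 0.0138112 = 1.38112%.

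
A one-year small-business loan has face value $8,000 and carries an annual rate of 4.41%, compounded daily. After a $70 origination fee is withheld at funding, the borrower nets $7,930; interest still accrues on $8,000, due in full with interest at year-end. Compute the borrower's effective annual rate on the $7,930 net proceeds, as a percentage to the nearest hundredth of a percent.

Amount owed after one year: 8,000 × (1 + 0.0441/365)^365 = 8,000 × 1.045084 = $8,360.67.
Effective rate on net proceeds: 8,360.67 / 7,930 − 1 = 0.054309 = 5.43%.

5.43%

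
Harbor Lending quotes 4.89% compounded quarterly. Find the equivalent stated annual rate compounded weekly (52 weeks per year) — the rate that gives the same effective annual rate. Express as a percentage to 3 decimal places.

EAR = (1 + 0.0489/4)^4 − 1 = 0.049804.
Solve (1 + r/52)^52 = 1.049804: r/52 = 1.049804^(1/52) − 1 = 0.000935, so r = 0.048626 = 4.863%.

4.863%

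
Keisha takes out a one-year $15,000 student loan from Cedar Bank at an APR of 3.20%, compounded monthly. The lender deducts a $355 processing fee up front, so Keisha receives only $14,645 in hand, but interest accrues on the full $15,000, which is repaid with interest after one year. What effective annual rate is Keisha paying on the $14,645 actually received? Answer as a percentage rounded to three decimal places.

Amount owed after one year: 15,000 × (1 + 0.0320/12)^12 = 15,000 × 1.032474 = $15,487.10.
Effective rate on net proceeds: 15,487.10 / 14,645 − 1 = 0.057501 = 5.750%.

5.750%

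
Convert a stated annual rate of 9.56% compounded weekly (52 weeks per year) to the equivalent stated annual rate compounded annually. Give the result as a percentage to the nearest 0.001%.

10.022%

EAR = (1 + 0.0956/52)^52 − 1 = 0.100222.
Compounded annually, the equivalent nominal rate is the EAR itself: 10.022%.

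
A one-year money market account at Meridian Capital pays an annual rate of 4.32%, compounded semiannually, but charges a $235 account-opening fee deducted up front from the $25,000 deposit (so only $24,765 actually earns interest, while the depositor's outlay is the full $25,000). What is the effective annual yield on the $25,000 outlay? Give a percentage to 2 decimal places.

Value after one year: 24,765 × (1 + 0.0432/2)^2 = 24,765 × 1.043667 = $25,846.40.
Effective yield on the $25,000 outlay: 25,846.40 / 25,000 − 1 = 0.033856 = 3.39%.

3.39%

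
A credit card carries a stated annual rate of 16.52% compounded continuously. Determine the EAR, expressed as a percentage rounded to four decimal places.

With continuous compounding, EAR = e^0.1652 − 1.
e^0.1652 = 1.179629, so EAR = 0.179629 = 17.9629%.

17.9629%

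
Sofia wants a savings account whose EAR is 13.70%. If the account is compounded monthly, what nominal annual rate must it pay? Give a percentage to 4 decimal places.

12.9083%

(1 + r/12)^12 − 1 = 0.1370, so 1 + r/12 = 1.1370^(1/12).
r/12 = 0.010757, so r = 0.129083 = 12.9083%.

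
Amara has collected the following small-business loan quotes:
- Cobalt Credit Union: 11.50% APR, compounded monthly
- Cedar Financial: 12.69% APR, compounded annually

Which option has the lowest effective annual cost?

Cobalt Credit Union

Cobalt Credit Union: (1 + 0.1150/12)^12 − 1 = 12.126%
Cedar Financial: compounded annually, EAR = 12.690%
The lowest effective annual rate is Cobalt Credit Union at 12.126%.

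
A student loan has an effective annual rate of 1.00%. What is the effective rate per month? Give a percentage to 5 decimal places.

0.08295%

The per-month rate i satisfies (1 + i)^12 = 1 + 0.0100.
i = 1.0100^(1/12) − 1 = 0.0008295 = 0.08295%.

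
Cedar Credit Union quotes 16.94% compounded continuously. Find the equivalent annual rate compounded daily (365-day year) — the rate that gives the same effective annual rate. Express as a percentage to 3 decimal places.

16.944%

EAR under continuous compounding: e^0.1694 − 1 = 0.184594.
Solve (1 + r/365)^365 = 1.184594: r/365 = 1.184594^(1/365) − 1 = 0.000464, so r = 0.169439 = 16.944%.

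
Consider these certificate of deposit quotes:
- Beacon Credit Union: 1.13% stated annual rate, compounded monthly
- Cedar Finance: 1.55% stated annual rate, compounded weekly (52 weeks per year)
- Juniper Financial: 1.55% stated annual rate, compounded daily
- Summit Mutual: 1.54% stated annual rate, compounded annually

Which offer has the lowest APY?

Beacon Credit Union: (1 + 0.0113/12)^12 − 1 = 1.136%
Cedar Finance: (1 + 0.0155/52)^52 − 1 = 1.562%
Juniper Financial: (1 + 0.0155/365)^365 − 1 = 1.562%
Summit Mutual: compounded annually, EAR = 1.540%
The lowest effective annual rate is Beacon Credit Union at 1.136%.

Beacon Credit Union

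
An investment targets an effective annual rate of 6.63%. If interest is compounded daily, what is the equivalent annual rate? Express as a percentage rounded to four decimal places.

6.4200%

(1 + r/365)^365 − 1 = 0.0663, so 1 + r/365 = 1.0663^(1/365).
r/365 = 0.000176, so r = 0.064200 = 6.4200%.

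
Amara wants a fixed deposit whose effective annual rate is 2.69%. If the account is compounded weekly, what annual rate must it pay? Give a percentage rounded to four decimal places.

(1 + r/52)^52 − 1 = 0.0269, so 1 + r/52 = 1.0269^(1/52).
r/52 = 0.000511, so r = 0.026551 = 2.6551%.

2.6551%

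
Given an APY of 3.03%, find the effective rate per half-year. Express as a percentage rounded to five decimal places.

1.50369%

The per-half-year rate i satisfies (1 + i)^2 = 1 + 0.0303.
i = 1.0303^(1/2) − 1 = 0.0150369 = 1.50369%.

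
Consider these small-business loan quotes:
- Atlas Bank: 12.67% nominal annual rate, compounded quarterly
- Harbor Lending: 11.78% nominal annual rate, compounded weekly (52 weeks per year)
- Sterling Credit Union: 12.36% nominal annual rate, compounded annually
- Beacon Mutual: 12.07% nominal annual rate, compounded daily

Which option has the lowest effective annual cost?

Atlas Bank: (1 + 0.1267/4)^4 − 1 = 13.285%
Harbor Lending: (1 + 0.1178/52)^52 − 1 = 12.487%
Sterling Credit Union: compounded annually, EAR = 12.360%
Beacon Mutual: (1 + 0.1207/365)^365 − 1 = 12.826%
The lowest effective annual rate is Sterling Credit Union at 12.360%.

Sterling Credit Union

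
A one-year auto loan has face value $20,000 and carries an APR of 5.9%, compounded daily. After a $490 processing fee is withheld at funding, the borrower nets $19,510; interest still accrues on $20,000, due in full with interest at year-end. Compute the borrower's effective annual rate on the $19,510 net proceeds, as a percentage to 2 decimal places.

Amount owed after one year: 20,000 × (1 + 0.059/365)^365 = 20,000 × 1.060770 = $21,215.40.
Effective rate on net proceeds: 21,215.40 / 19,510 − 1 = 0.087412 = 8.74%.

8.74%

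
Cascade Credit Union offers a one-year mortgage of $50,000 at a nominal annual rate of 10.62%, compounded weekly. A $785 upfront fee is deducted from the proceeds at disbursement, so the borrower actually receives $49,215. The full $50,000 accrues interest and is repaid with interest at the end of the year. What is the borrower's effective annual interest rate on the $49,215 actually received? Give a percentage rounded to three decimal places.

12.966%

Amount owed after one year: 50,000 × (1 + 0.1062/52)^52 = 50,000 × 1.111924 = $55,596.19.
Effective rate on net proceeds: 55,596.19 / 49,215 − 1 = 0.129659 = 12.966%.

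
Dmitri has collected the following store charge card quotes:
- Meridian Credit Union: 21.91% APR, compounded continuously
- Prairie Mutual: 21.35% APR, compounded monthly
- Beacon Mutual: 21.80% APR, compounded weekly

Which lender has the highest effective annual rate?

Meridian Credit Union: e^0.2191 − 1 = 24.496%
Prairie Mutual: (1 + 0.2135/12)^12 − 1 = 23.568%
Beacon Mutual: (1 + 0.2180/52)^52 − 1 = 24.302%
The highest effective annual rate is Meridian Credit Union at 24.496%.

Meridian Credit Union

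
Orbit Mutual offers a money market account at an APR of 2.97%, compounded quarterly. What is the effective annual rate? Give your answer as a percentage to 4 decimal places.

3.0032%

EAR = (1 + 0.0297/4)^4 − 1.
= 1.030032 − 1 = 3.0032%.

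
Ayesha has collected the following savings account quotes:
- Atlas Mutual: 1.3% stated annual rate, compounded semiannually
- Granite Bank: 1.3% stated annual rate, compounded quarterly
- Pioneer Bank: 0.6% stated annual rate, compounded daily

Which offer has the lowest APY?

Atlas Mutual: (1 + 0.013/2)^2 − 1 = 1.304%
Granite Bank: (1 + 0.013/4)^4 − 1 = 1.306%
Pioneer Bank: (1 + 0.006/365)^365 − 1 = 0.602%
The lowest effective annual rate is Pioneer Bank at 0.602%.

Pioneer Bank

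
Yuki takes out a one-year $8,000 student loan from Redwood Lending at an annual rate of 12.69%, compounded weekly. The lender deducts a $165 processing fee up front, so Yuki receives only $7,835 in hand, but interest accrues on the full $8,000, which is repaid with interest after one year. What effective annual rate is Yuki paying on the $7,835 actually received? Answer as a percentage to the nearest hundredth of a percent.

15.90%

Amount owed after one year: 8,000 × (1 + 0.1269/52)^52 = 8,000 × 1.135128 = $9,081.02.
Effective rate on net proceeds: 9,081.02 / 7,835 − 1 = 0.159033 = 15.90%.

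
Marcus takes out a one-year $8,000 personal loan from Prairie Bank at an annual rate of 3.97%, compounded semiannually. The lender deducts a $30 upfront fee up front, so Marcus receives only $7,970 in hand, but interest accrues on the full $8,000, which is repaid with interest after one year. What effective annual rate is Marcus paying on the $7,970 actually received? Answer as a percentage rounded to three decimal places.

4.401%

Amount owed after one year: 8,000 × (1 + 0.0397/2)^2 = 8,000 × 1.040094 = $8,320.75.
Effective rate on net proceeds: 8,320.75 / 7,970 − 1 = 0.044009 = 4.401%.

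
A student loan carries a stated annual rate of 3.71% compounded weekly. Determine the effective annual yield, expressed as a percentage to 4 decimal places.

3.7783%

EAR = (1 + 0.0371/52)^52 − 1.
= (1 + 0.000713)^52 − 1 = 1.037783 − 1 = 3.7783%.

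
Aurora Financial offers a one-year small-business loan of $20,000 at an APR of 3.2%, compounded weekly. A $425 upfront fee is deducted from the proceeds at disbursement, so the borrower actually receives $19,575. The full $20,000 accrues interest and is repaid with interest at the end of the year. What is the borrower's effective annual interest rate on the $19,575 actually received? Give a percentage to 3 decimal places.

Amount owed after one year: 20,000 × (1 + 0.032/52)^52 = 20,000 × 1.032507 = $20,650.15.
Effective rate on net proceeds: 20,650.15 / 19,575 − 1 = 0.054924 = 5.492%.

5.492%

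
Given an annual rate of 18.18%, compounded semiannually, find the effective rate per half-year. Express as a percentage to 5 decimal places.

With a nominal annual rate compounded semiannually, the periodic rate is the nominal rate divided by 2.
i = 0.1818 / 2 = 0.0909000 = 9.09000%.

9.09000%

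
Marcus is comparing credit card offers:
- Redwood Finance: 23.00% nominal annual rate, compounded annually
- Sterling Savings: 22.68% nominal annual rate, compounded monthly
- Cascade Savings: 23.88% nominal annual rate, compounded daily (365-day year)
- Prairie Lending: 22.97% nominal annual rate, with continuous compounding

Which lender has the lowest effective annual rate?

Redwood Finance: compounded annually, EAR = 23.000%
Sterling Savings: (1 + 0.2268/12)^12 − 1 = 25.193%
Cascade Savings: (1 + 0.2388/365)^365 − 1 = 26.963%
Prairie Lending: e^0.2297 − 1 = 25.822%
The lowest effective annual rate is Redwood Finance at 23.000%.

Redwood Finance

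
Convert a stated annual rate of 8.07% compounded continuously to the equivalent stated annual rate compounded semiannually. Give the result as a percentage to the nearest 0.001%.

EAR under continuous compounding: e^0.0807 − 1 = 0.084046.
Solve (1 + r/2)^2 = 1.084046: r/2 = 1.084046^(1/2) − 1 = 0.041175, so r = 0.082350 = 8.235%.

8.235%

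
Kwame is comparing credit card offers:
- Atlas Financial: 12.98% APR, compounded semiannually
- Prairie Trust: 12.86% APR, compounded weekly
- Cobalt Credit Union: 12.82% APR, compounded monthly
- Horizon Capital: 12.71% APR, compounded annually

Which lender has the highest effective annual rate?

Atlas Financial: (1 + 0.1298/2)^2 − 1 = 13.401%
Prairie Trust: (1 + 0.1286/52)^52 − 1 = 13.705%
Cobalt Credit Union: (1 + 0.1282/12)^12 − 1 = 13.601%
Horizon Capital: compounded annually, EAR = 12.710%
The highest effective annual rate is Prairie Trust at 13.705%.

Prairie Trust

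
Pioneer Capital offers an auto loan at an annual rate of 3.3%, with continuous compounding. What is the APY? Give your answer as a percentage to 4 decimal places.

3.3551%

With continuous compounding, EAR = e^0.033 − 1.
e^0.033 = 1.033551, so EAR = 0.033551 = 3.3551%.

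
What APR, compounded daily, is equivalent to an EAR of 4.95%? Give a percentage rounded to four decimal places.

4.8317%

(1 + r/365)^365 − 1 = 0.0495, so 1 + r/365 = 1.0495^(1/365).
r/365 = 0.000132, so r = 0.048317 = 4.8317%.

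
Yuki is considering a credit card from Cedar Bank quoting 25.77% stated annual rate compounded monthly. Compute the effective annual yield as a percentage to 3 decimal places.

EAR = (1 + 0.2577/12)^12 − 1.
= 1.290425 − 1 = 29.043%.

29.043%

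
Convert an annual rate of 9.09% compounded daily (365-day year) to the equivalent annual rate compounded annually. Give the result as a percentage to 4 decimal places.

9.5147%

EAR = (1 + 0.0909/365)^365 − 1 = 0.095147.
Compounded annually, the equivalent nominal rate is the EAR itself: 9.5147%.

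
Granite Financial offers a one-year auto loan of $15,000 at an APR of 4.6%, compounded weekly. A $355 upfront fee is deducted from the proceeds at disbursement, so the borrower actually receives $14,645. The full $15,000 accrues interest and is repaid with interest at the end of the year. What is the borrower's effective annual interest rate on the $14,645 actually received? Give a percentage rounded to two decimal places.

Amount owed after one year: 15,000 × (1 + 0.046/52)^52 = 15,000 × 1.047053 = $15,705.80.
Effective rate on net proceeds: 15,705.80 / 14,645 − 1 = 0.072434 = 7.24%.

7.24%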